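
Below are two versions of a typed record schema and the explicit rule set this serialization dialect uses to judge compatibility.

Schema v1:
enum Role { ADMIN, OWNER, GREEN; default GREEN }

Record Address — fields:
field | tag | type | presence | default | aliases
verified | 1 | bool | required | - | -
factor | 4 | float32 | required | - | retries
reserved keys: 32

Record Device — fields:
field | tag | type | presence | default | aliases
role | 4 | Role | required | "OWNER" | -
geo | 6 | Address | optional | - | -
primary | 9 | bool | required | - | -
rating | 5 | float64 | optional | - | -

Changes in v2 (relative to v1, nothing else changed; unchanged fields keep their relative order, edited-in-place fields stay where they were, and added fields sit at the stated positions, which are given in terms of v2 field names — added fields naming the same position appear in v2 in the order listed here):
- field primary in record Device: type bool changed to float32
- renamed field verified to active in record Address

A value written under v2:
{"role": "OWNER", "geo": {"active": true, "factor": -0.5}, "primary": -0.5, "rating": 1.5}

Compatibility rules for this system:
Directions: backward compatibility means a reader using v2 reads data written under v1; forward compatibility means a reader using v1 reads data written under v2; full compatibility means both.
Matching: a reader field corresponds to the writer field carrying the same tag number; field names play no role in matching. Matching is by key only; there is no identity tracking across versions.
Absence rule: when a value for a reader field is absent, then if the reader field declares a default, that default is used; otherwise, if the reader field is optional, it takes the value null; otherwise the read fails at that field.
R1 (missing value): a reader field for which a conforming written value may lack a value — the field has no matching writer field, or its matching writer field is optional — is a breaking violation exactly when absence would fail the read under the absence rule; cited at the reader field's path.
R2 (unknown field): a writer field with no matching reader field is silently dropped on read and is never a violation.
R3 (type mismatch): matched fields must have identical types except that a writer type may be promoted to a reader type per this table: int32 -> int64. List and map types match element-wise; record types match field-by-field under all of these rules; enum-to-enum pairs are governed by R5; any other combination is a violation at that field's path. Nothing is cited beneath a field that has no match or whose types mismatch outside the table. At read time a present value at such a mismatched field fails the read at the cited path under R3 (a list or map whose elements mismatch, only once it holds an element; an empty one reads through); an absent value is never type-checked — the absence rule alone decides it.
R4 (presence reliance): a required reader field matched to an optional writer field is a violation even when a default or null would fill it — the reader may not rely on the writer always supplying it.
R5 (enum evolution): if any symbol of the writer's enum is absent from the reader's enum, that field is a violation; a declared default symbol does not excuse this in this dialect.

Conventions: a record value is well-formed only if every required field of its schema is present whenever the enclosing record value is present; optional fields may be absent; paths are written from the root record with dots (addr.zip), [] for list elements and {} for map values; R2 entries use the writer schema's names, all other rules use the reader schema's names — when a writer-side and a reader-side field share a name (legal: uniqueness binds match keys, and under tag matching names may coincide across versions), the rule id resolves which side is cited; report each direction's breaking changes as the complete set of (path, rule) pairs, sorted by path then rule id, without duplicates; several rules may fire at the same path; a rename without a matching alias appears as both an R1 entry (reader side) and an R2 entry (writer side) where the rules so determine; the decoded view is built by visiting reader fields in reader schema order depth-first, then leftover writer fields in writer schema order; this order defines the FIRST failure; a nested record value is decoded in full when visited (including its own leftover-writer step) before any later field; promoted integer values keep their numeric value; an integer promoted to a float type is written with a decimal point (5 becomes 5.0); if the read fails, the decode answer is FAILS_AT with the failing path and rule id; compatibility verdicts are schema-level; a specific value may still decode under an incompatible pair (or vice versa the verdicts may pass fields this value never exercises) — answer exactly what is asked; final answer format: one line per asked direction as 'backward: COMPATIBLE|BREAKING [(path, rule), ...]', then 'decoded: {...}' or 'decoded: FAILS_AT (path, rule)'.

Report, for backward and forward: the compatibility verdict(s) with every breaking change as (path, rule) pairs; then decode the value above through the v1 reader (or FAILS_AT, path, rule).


each type pair in Device: writer, then reader
backward for Device (reader v2, writer v1):
  writer required, Role -> Role: reader role maps from writer role
  writer optional, Address -> Address: reader geo maps from writer geo
  writer required, bool -> float32: reader primary maps from writer primary
  writer optional, float64 -> float64: reader rating maps from writer rating
  writer required, bool -> bool: reader geo.active maps from writer geo.verified
  writer required, float32 -> float32: reader geo.factor maps from writer geo.factor
  rule R3 violated at primary
  => backward: BREAKING (1)
forward for Device (reader v1, writer v2):
  writer required, Role -> Role: reader role maps from writer role
  writer optional, Address -> Address: reader geo maps from writer geo
  writer required, float32 -> bool: reader primary maps from writer primary
  writer optional, float64 -> float64: reader rating maps from writer rating
  writer required, bool -> bool: reader geo.verified maps from writer geo.active
  writer required, float32 -> float32: reader geo.factor maps from writer geo.factor
  rule R3 violated at primary
  => forward: BREAKING (1)
migrating the Device value to v1:
  role := "OWNER"
  geo.verified := true (from writer active)
  geo.factor := -0.5
  read fails at primary under R3
  => FAILS_AT (primary, R3)

backward: BREAKING [(primary, R3)]; forward: BREAKING [(primary, R3)]; decoded: FAILS_AT (primary, R3)


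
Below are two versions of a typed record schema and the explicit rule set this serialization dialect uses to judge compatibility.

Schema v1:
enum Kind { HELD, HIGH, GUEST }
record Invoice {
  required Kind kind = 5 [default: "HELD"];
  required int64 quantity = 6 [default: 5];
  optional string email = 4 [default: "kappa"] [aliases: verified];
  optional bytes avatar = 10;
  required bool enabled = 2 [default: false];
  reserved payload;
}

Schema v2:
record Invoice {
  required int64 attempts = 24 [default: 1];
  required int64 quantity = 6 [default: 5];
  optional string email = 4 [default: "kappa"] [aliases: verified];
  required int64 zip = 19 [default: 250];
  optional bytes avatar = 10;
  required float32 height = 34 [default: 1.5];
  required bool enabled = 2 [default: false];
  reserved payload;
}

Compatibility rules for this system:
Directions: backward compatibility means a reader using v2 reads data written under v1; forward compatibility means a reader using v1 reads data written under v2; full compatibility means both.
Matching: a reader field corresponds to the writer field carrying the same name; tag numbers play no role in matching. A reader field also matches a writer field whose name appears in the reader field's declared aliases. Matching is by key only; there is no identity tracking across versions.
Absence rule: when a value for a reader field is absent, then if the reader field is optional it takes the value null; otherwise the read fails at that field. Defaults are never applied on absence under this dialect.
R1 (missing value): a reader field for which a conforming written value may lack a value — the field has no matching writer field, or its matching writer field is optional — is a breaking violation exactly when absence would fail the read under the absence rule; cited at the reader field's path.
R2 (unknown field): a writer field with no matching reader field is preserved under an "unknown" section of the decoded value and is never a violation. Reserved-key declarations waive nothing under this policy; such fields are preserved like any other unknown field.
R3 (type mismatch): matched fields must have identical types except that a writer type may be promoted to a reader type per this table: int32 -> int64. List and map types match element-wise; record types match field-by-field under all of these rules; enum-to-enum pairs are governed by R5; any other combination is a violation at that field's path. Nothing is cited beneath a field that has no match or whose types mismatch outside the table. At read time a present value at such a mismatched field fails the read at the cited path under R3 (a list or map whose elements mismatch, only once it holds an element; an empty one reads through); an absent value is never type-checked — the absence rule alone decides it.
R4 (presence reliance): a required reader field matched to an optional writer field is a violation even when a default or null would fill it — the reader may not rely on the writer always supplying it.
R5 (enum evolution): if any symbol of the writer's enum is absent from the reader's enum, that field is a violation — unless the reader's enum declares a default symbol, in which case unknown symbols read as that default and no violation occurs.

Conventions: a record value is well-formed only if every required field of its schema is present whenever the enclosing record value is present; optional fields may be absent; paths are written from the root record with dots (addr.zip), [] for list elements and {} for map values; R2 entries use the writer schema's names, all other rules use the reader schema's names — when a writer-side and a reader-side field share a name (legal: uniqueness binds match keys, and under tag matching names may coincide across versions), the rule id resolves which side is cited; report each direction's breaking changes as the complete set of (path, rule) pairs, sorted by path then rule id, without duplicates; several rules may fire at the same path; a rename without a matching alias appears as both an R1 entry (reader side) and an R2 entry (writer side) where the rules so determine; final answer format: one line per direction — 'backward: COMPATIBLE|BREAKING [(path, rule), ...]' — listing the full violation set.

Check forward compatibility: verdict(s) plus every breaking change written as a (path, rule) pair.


arrows below run writer -> reader for Invoice
forward analysis of Invoice with v1 as reader and v2 as writer:
  kind: no writer match
  int64 -> int64, writer required: quantity aligns to quantity
  string -> string, writer optional: email aligns to email
  bytes -> bytes, writer optional: avatar aligns to avatar
  bool -> bool, writer required: enabled aligns to enabled
  attempts (writer side), unknown to reader
  zip (writer side), unknown to reader
  height (writer side), unknown to reader
  rule R1 violated at kind
  => forward verdict for Invoice: BREAKING, 1 violation(s)
ruling out the remaining Invoice differences:
  added field attempts to record Invoice: required int64, tag 24, default 1 (in v2 it sits immediately before quantity) -> its effect on Invoice is confined to the backward direction, not asked
  added field zip to record Invoice: required int64, tag 19, default 250 (in v2 it sits immediately before avatar) -> its effect on Invoice is confined to the backward direction, not asked
  added field height to record Invoice: required float32, tag 34, default 1.5 (in v2 it sits immediately before enabled) -> its effect on Invoice is confined to the backward direction, not asked

forward: BREAKING [(kind, R1)]


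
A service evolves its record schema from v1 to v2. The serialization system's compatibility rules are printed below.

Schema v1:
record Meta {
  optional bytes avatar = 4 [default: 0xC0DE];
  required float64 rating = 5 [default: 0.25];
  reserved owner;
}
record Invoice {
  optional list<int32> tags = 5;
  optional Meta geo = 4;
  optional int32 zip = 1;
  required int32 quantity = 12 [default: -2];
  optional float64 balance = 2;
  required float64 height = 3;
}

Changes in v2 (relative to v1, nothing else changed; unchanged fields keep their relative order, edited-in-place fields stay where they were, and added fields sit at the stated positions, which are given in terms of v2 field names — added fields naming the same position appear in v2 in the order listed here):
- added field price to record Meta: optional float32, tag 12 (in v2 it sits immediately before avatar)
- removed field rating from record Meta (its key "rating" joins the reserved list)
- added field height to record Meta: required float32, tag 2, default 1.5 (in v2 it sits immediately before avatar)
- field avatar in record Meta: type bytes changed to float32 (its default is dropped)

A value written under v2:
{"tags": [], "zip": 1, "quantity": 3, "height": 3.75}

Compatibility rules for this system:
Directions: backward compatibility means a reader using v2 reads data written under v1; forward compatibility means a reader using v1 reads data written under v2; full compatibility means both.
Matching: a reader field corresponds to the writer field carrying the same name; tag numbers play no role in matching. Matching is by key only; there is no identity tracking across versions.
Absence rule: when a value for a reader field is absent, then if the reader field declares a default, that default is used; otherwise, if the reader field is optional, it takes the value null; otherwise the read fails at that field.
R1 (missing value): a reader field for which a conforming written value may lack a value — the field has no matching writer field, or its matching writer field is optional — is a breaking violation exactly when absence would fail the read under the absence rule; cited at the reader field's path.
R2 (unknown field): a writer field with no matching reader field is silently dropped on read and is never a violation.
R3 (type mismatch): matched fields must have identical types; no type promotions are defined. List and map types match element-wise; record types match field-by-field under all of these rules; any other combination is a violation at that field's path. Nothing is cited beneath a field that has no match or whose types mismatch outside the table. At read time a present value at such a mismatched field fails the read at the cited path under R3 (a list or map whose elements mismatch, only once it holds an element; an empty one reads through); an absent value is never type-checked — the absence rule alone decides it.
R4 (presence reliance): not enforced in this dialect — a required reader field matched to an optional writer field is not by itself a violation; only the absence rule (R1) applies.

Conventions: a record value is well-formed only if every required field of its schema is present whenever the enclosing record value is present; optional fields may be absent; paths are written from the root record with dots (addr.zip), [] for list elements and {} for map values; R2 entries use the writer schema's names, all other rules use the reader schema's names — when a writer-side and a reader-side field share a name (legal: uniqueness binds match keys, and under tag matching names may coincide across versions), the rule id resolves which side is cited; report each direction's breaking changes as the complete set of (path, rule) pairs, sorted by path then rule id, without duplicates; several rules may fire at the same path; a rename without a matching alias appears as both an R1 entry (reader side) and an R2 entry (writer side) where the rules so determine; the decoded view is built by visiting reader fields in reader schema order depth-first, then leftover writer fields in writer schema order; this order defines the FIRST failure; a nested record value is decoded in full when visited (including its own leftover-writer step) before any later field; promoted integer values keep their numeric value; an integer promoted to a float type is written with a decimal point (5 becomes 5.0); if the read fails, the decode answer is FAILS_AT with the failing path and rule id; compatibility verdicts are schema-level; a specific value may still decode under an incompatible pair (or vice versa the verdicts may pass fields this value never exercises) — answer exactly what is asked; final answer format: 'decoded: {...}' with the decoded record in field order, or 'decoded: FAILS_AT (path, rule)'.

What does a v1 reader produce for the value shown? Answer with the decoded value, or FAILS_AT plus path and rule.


decoded: {"tags": [], "geo": null, "zip": 1, "quantity": 3, "balance": null, "height": 3.75}

in Invoice below, arrows point writer -> reader
decode (reader v1):
  tags := []
  geo := null (missing; optional => null)
  zip := 1
  quantity := 3
  balance := null (missing; optional => null)
  height := 3.75
  => decoded: {"tags": [], "geo": null, "zip": 1, "quantity": 3, "balance": null, "height": 3.75}
the other Invoice changes do not affect what is asked:
  added field height to record Meta: required float32, tag 2, default 1.5 (in v2 it sits immediately before avatar) -> fires no rule on Invoice under this dialect and leaves the result unchanged
  removed field rating from record Meta (its key "rating" joins the reserved list) -> fires no rule on Invoice under this dialect and leaves the result unchanged
  added field price to record Meta: optional float32, tag 12 (in v2 it sits immediately before avatar) -> fires no rule on Invoice under this dialect and leaves the result unchanged
  field avatar in record Meta: type bytes changed to float32 (its default is dropped) -> changes Invoice's schema-level verdicts only — the decode of this value is the same


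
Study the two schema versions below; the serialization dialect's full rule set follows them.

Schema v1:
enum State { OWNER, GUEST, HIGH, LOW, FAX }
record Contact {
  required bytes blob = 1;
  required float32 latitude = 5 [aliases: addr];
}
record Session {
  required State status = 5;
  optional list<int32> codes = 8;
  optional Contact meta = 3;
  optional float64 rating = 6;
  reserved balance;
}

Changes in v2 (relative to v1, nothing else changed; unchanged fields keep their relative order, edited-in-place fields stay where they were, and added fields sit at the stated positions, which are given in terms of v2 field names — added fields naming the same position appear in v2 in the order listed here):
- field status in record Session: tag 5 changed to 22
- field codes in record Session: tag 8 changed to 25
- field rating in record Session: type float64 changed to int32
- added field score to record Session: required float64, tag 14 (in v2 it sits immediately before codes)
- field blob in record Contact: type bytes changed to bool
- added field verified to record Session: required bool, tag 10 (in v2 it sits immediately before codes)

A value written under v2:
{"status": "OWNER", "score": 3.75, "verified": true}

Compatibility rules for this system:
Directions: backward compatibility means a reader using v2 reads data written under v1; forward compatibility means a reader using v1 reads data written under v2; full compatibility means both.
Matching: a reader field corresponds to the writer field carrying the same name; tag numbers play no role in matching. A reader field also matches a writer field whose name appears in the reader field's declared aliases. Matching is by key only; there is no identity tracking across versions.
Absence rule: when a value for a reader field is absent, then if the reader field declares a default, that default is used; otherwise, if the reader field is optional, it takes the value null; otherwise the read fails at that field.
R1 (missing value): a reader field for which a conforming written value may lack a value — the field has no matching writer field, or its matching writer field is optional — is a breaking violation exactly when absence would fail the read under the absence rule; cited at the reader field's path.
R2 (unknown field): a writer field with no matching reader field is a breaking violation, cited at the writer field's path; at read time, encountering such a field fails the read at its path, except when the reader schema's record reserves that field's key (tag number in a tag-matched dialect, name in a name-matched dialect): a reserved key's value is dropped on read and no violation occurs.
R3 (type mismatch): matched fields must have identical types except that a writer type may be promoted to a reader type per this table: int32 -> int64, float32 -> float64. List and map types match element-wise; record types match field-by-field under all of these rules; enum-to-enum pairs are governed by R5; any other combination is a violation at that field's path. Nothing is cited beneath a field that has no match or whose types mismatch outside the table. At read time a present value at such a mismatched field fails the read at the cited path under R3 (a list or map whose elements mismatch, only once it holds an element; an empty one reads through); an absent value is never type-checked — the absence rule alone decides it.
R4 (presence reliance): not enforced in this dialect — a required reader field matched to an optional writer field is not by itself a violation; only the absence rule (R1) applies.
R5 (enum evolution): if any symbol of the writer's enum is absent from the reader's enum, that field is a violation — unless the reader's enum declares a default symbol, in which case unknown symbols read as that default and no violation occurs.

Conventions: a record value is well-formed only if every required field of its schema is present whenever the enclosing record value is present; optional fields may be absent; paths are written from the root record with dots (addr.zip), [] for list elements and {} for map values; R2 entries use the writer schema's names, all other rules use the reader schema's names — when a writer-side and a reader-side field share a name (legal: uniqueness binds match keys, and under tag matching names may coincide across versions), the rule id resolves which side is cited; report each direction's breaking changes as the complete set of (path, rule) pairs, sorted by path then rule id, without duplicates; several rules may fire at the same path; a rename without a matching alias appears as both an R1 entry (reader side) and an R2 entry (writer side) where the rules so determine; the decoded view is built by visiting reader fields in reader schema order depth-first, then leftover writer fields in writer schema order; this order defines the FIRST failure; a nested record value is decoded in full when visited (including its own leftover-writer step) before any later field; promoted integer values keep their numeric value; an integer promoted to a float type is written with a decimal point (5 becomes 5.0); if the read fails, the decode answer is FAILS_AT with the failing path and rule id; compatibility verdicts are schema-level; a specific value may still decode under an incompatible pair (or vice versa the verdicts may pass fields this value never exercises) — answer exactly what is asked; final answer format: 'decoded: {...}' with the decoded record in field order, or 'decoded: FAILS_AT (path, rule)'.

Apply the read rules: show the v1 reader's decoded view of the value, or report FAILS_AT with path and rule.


arrows below run writer -> reader for Session
decode (reader v1):
  status := "OWNER"
  codes := null (missing; optional => null)
  meta := null (missing; optional => null)
  rating := null (missing; optional => null)
  read fails at score under R2 (unknown field)
  => FAILS_AT (score, R2)
the other Session changes do not affect what is asked:
  field status in record Session: tag 5 changed to 22 -> fires no rule on Session under this dialect and leaves the result unchanged
  field codes in record Session: tag 8 changed to 25 -> fires no rule on Session under this dialect and leaves the result unchanged
  field rating in record Session: type float64 changed to int32 -> schema-level compatibility only; this Session value's decode is unchanged
  added field verified to record Session: required bool, tag 10 (in v2 it sits immediately before codes) -> schema-level compatibility only; this Session value's decode is unchanged
  field blob in record Contact: type bytes changed to bool -> schema-level compatibility only; this Session value's decode is unchanged

decoded: FAILS_AT (score, R2)


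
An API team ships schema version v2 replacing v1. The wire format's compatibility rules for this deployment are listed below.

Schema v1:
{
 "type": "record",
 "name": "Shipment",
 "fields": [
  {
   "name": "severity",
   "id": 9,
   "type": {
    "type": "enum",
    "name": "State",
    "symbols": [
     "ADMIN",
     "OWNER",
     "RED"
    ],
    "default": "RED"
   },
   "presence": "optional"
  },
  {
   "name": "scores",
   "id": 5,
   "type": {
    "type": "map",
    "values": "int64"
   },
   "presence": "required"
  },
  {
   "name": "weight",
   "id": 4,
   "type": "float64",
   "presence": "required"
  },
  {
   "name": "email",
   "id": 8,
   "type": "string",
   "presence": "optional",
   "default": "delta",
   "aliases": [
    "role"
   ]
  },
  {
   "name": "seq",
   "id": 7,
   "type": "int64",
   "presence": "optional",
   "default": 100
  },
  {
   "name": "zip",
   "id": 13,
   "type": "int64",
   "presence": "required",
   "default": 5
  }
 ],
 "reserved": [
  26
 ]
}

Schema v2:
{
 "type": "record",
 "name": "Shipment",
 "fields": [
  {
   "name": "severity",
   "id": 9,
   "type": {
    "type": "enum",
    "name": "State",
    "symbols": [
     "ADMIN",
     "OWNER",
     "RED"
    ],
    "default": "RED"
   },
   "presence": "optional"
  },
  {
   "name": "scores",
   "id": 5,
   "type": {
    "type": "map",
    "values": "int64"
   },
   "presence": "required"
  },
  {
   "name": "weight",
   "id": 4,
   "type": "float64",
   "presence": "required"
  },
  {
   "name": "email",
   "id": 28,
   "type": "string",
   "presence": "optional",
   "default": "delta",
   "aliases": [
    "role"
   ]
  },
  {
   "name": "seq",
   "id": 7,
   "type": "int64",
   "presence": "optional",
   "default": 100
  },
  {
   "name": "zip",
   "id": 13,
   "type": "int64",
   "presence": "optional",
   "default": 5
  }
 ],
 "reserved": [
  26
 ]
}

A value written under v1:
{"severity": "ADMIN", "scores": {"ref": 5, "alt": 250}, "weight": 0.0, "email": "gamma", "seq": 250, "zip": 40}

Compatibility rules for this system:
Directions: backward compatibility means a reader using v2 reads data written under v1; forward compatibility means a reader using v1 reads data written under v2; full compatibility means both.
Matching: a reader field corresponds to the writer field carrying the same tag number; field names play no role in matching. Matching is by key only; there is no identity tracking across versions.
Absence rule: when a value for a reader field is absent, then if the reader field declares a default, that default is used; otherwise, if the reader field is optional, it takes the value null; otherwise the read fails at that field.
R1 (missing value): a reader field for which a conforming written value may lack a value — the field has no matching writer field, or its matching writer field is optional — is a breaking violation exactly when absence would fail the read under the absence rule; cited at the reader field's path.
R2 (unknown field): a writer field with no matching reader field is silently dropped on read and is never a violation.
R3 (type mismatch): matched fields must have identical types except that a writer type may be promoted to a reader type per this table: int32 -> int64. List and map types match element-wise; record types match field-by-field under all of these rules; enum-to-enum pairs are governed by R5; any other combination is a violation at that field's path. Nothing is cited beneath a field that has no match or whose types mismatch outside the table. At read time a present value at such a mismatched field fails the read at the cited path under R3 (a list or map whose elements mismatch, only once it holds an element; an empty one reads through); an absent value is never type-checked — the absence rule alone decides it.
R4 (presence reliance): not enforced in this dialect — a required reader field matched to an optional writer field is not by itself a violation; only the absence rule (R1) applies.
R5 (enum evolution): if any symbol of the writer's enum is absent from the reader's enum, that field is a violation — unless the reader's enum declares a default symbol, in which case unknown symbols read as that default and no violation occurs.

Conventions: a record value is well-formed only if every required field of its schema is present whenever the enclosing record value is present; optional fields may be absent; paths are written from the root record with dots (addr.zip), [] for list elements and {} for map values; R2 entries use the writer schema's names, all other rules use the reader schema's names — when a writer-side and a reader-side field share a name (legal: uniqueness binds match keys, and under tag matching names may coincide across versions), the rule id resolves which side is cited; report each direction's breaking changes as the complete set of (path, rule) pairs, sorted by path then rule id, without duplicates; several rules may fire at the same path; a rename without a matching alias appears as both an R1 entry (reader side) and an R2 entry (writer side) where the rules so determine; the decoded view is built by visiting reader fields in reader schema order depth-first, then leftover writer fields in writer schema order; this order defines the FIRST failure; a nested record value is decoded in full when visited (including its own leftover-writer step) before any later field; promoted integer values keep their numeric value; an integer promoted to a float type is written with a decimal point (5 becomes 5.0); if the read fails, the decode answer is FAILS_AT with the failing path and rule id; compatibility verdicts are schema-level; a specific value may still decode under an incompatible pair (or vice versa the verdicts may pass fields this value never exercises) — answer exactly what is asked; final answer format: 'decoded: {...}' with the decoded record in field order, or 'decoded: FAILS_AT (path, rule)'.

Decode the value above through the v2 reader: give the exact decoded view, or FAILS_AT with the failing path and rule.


in Shipment below, arrows point writer -> reader
decode (reader v2):
  severity := "ADMIN"
  scores := {"ref": 5, "alt": 250}
  weight := 0.0
  email := "delta" (no value, default fills)
  seq := 250
  zip := 40
  writer email: unmatched, discarded
  => decoded: {"severity": "ADMIN", "scores": {"ref": 5, "alt": 250}, "weight": 0.0, "email": "delta", "seq": 250, "zip": 40}
the rest of the Shipment diff is inert for this question:
  field zip in record Shipment: required changed to optional -> fires no rule on Shipment under this dialect and leaves the result unchanged

decoded: {"severity": "ADMIN", "scores": {"ref": 5, "alt": 250}, "weight": 0.0, "email": "delta", "seq": 250, "zip": 40}


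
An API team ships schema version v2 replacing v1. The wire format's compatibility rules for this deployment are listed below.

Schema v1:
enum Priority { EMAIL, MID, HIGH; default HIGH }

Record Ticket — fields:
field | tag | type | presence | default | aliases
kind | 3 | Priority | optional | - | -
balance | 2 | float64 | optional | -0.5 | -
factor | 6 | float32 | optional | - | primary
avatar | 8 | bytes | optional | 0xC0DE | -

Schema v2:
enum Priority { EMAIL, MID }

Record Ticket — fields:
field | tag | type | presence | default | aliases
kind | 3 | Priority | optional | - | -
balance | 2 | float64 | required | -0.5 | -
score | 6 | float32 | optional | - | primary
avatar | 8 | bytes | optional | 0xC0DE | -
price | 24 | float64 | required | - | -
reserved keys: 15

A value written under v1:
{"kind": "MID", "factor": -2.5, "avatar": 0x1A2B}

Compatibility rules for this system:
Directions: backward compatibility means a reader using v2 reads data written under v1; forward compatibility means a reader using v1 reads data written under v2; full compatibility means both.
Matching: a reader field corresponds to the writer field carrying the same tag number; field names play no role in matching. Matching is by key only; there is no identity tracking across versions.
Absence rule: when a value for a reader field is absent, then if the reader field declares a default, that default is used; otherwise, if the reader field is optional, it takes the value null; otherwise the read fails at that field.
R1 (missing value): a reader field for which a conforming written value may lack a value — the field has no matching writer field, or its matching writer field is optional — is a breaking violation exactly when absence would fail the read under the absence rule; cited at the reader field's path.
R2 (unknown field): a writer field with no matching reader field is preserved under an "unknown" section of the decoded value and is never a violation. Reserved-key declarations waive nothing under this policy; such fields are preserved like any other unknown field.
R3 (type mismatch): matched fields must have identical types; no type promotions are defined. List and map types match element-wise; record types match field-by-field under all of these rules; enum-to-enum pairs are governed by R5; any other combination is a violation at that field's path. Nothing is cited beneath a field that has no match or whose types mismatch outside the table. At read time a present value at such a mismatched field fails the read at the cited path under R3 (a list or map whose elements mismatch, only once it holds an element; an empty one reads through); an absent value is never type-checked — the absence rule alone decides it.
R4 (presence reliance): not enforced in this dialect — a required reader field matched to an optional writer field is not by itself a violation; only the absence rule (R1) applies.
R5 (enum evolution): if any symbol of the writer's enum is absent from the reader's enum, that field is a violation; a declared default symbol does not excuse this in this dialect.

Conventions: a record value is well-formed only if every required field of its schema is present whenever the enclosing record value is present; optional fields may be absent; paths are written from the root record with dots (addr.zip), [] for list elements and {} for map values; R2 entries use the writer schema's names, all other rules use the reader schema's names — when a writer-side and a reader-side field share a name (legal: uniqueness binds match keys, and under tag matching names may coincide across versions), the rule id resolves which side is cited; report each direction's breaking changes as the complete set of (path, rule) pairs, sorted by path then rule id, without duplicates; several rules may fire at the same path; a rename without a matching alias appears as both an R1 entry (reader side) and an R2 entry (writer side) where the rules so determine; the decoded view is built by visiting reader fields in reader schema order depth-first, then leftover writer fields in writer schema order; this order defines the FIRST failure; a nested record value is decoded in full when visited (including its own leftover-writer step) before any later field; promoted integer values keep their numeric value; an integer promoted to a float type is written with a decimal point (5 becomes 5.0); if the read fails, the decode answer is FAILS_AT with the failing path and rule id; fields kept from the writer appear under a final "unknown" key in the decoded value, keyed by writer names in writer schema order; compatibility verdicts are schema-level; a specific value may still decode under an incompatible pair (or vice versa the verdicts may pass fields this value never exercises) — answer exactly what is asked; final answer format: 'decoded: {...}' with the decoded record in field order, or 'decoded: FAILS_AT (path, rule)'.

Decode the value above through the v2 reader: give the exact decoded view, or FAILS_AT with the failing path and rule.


each type pair in Ticket: writer, then reader
decode (reader v2):
  kind := "MID"
  balance := -0.5 (no value, default fills)
  score := -2.5 (from writer factor)
  avatar := 0x1A2B
  read fails at price under R1 (no fill)
  => FAILS_AT (price, R1)
remaining Ticket differences; none change what is asked:
  field balance in record Ticket: optional changed to required -> inert under this dialect — no rule fires on Ticket and the result does not move
  renamed field factor to score in record Ticket -> inert under this dialect — no rule fires on Ticket and the result does not move
  enum Priority (field kind in record Ticket): symbol HIGH removed (it was the default; the default is cleared) -> a verdict-level change on Ticket — the shown value reads the same

decoded: FAILS_AT (price, R1)


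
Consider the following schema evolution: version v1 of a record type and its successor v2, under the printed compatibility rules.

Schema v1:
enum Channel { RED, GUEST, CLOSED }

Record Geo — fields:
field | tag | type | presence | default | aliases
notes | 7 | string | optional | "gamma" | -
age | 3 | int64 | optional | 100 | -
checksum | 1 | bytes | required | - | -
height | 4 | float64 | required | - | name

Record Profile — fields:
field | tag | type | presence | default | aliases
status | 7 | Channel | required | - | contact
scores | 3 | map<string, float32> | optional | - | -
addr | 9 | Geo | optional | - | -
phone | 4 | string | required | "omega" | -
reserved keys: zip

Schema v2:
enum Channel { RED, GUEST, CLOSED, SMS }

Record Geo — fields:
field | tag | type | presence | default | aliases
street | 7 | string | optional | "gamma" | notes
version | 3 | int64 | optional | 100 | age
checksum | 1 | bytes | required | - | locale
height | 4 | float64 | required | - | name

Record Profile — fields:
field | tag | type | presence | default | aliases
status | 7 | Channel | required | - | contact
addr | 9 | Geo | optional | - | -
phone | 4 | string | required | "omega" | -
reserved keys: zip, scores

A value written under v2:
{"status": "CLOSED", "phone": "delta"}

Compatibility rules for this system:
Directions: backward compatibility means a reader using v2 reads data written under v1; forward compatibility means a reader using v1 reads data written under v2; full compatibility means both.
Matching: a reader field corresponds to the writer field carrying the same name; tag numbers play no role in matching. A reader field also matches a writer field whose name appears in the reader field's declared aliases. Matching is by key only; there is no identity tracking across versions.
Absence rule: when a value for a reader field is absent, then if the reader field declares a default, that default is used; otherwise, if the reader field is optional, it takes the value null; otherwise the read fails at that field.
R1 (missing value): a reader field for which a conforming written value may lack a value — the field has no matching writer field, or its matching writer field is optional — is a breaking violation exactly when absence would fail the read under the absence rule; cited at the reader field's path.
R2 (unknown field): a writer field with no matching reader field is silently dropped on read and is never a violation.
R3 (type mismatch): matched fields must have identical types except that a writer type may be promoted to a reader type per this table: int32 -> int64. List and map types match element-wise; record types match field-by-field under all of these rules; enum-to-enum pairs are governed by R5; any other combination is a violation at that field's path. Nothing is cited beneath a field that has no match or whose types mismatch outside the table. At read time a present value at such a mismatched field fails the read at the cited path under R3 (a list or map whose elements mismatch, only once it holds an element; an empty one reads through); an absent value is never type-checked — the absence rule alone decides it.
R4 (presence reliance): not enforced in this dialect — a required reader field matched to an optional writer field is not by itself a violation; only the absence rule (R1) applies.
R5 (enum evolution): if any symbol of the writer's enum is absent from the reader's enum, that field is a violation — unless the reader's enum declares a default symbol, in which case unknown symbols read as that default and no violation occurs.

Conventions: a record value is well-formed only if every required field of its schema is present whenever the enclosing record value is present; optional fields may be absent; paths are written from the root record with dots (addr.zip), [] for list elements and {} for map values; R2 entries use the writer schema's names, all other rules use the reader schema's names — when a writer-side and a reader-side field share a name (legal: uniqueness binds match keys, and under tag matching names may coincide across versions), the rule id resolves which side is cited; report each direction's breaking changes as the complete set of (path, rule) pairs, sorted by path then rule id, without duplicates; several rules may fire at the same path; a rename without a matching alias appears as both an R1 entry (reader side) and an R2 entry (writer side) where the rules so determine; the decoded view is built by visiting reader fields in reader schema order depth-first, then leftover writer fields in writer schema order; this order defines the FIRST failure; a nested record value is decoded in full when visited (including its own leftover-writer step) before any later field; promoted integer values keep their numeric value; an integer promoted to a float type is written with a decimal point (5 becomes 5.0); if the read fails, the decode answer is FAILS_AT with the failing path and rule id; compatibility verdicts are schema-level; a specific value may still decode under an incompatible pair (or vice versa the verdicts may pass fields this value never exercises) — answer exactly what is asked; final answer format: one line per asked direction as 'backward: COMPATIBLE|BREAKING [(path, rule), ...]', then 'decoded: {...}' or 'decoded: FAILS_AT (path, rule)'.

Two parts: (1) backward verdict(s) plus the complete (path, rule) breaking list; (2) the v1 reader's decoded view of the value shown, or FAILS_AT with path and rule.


the writer's type comes first in each Profile pair
backward on Profile — v2 reading data written by v1:
  status <- status (Channel -> Channel, writer required)
  addr <- addr (Geo -> Geo, writer optional)
  phone <- phone (string -> string, writer required)
  leftover writer field: scores
  addr.street <- addr.notes (string -> string, writer optional)
  addr.version <- addr.age (int64 -> int64, writer optional)
  addr.checksum <- addr.checksum (bytes -> bytes, writer required)
  addr.height <- addr.height (float64 -> float64, writer required)
  nothing fires on Profile: backward is COMPATIBLE
decoding the Profile value with the v1 reader:
  status := "CLOSED"
  scores := null (absent, optional -> null)
  addr := null (absent, optional -> null)
  phone := "delta"
  => decoded: {"status": "CLOSED", "scores": null, "addr": null, "phone": "delta"}
the other Profile changes do not affect what is asked:
  removed field scores from record Profile (its key "scores" joins the reserved list) -> inert for the asked Profile verdict: nothing fires
  enum Channel (field status in record Profile): symbol SMS added -> fires only in the forward direction of Profile, which is not asked here
  renamed field notes to street in record Geo (alias notes declared on the renamed field) -> inert for the asked Profile verdict: nothing fires
  renamed field age to version in record Geo (alias age declared on the renamed field) -> inert for the asked Profile verdict: nothing fires

backward: COMPATIBLE []; decoded: {"status": "CLOSED", "scores": null, "addr": null, "phone": "delta"}
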